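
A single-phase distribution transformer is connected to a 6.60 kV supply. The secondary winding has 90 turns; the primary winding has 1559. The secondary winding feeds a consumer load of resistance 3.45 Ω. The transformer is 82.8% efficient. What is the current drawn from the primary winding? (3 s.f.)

I_p ≈ 7.70 A

V_s = 6600 × 90/1559 = 381.01 V.
I_s = V_s/R = 381.01/3.45 = 110.44 A.
P_out = V_s I_s = 381.01 × 110.44 = 42079 W.
P_in = P_out/η = 42079/0.828 = 50820 W.
I_p = P_in/V_p = 50820/6600 = 7.70 A.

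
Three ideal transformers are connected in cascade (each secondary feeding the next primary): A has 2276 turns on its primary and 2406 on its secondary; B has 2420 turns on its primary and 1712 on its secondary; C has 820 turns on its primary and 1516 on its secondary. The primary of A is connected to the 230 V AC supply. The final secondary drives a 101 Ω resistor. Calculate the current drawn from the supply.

I_supply ≈ 4.35 A

Secondary of A: V = 230.00 × 2406/2276 = 243.14 V.
Secondary of B: V = 243.14 × 1712/2420 = 172.00 V.
Secondary of C: V = 172.00 × 1516/820 = 318.00 V.
I_load = 318.00/101 = 3.1485 A, so P_out = 318.00 × 3.1485 = 1001.2 W.
All ideal ⇒ P_in = P_out, so I_supply = 1001.2/230 = 4.35 A.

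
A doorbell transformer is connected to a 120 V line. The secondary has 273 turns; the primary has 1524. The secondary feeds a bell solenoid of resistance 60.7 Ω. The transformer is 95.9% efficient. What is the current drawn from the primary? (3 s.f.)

V_s = 120 × 273/1524 = 21.496 V.
I_s = V_s/R = 21.496/60.7 = 0.35414 A.
P_out = V_s I_s = 21.496 × 0.35414 = 7.6125 W.
P_in = P_out/η = 7.6125/0.959 = 7.9380 W.
I_p = P_in/V_p = 7.9380/120 = 0.0661 A.

I_p ≈ 0.0661 A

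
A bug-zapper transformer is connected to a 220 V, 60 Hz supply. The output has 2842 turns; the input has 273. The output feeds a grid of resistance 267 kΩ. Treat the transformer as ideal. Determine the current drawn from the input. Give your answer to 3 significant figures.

I_in ≈ 0.0893 A

V_out = V_in × N_out/N_in = 220 × 2842/273 = 2290.3 V.
I_out = V_out/R = 2290.3/267000 = 0.0085777 A.
For an ideal transformer I_in N_in = I_out N_out, so I_in = 0.0085777 × 2842/273 = 0.0893 A.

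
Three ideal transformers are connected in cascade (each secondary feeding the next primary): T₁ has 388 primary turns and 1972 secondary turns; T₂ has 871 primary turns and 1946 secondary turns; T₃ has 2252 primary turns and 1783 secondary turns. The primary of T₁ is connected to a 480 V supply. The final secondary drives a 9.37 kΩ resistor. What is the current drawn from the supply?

I_supply ≈ 4.14 A

After T₁: V = 480.00 × 1972/388 = 2439.6 V.
After T₂: V = 2439.6 × 1946/871 = 5450.6 V.
After T₃: V = 5450.6 × 1783/2252 = 4315.4 V.
I_load = 4315.4/9370 = 0.46056 A, so P_out = 4315.4 × 0.46056 = 1987.5 W.
All ideal ⇒ P_in = P_out, so I_supply = 1987.5/480 = 4.14 A.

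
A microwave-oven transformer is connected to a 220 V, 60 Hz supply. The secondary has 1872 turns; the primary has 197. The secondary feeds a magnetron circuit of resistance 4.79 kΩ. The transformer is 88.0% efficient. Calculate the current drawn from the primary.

V_s = 220 × 1872/197 = 2090.6 V.
I_s = V_s/R = 2090.6/4790 = 0.43644 A.
P_out = V_s I_s = 2090.6 × 0.43644 = 912.41 W.
P_in = P_out/η = 912.41/0.880 = 1036.8 W.
I_p = P_in/V_p = 1036.8/220 = 4.71 A.

I_p ≈ 4.71 A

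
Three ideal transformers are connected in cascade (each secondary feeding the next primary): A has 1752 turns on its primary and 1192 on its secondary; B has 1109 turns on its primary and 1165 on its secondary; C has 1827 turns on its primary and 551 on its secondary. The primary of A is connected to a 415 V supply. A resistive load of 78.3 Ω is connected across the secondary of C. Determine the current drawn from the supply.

After A: V = 415.00 × 1192/1752 = 282.35 V.
After B: V = 282.35 × 1165/1109 = 296.61 V.
After C: V = 296.61 × 551/1827 = 89.454 V.
I_load = 89.454/78.3 = 1.1424 A, so P_out = 89.454 × 1.1424 = 102.20 W.
All ideal ⇒ P_in = P_out, so I_supply = 102.20/415 = 0.246 A.

I_supply ≈ 0.246 A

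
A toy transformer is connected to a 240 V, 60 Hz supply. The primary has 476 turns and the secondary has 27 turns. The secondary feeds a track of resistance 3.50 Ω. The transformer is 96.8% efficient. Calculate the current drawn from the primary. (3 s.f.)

V_s = 240 × 27/476 = 13.613 V.
I_s = V_s/R = 13.613/3.50 = 3.8896 A.
P_out = V_s I_s = 13.613 × 3.8896 = 52.950 W.
P_in = P_out/η = 52.950/0.968 = 54.701 W.
I_p = P_in/V_p = 54.701/240 = 0.228 A.

I_p ≈ 0.228 A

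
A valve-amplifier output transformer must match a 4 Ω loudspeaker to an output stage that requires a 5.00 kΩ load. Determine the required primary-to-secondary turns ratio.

N_p/N_s ≈ 35.4

Z_p/Z_s = (N_p/N_s)², so N_p/N_s = √(5000/4) = √1250 = 35.4.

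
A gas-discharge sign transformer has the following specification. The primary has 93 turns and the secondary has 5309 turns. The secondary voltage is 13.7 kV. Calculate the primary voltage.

V_p/V_s = N_p/N_s, so V_p = 13700 × 93/5309 = 240 V.

V_p ≈ 240 V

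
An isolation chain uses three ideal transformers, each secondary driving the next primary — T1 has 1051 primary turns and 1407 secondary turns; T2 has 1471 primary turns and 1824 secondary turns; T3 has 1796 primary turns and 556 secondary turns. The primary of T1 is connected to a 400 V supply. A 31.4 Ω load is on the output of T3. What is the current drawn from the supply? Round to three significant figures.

After T1: V = 400.00 × 1407/1051 = 535.49 V.
After T2: V = 535.49 × 1824/1471 = 663.99 V.
After T3: V = 663.99 × 556/1796 = 205.56 V.
I_load = 205.56/31.4 = 6.5464 A, so P_out = 205.56 × 6.5464 = 1345.7 W.
All ideal ⇒ P_in = P_out, so I_supply = 1345.7/400 = 3.36 A.

I_supply ≈ 3.36 A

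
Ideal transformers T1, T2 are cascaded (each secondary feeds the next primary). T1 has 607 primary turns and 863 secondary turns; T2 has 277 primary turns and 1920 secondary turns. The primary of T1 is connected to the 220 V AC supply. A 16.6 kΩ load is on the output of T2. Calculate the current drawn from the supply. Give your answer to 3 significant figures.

Secondary of T1: V = 220.00 × 863/607 = 312.78 V.
Secondary of T2: V = 312.78 × 1920/277 = 2168.0 V.
I_load = 2168.0/16600 = 0.13060 A, so P_out = 2168.0 × 0.13060 = 283.16 W.
All ideal ⇒ P_in = P_out, so I_supply = 283.16/220 = 1.29 A.

I_supply ≈ 1.29 A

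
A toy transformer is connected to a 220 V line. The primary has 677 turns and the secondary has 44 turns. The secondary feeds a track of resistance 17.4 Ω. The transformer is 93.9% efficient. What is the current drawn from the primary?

I_p ≈ 0.0569 A

V_s = 220 × 44/677 = 14.298 V.
I_s = V_s/R = 14.298/17.4 = 0.82175 A.
P_out = V_s I_s = 14.298 × 0.82175 = 11.750 W.
P_in = P_out/η = 11.750/0.939 = 12.513 W.
I_p = P_in/V_p = 12.513/220 = 0.0569 A.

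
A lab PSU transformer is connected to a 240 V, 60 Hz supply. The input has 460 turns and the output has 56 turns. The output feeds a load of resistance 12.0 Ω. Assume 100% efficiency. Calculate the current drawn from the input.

I_in ≈ 0.296 A

V_out = V_in × N_out/N_in = 240 × 56/460 = 29.217 V.
I_out = V_out/R = 29.217/12.0 = 2.4348 A.
For an ideal transformer I_in N_in = I_out N_out, so I_in = 2.4348 × 56/460 = 0.296 A.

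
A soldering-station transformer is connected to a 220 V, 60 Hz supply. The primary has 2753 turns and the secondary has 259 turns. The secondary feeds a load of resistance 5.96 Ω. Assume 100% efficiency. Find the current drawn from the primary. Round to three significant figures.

I_p ≈ 0.327 A

V_s = V_p × N_s/N_p = 220 × 259/2753 = 20.697 V.
I_s = V_s/R = 20.697/5.96 = 3.4727 A.
For an ideal transformer I_p N_p = I_s N_s, so I_p = 3.4727 × 259/2753 = 0.327 A.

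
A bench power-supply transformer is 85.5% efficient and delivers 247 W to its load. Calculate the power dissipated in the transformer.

P_loss ≈ 41.9 W

P_in = P_out/η = 247/0.855 = 288.889 W.
P_loss = P_in − P_out = 288.889 − 247 = 41.9 W.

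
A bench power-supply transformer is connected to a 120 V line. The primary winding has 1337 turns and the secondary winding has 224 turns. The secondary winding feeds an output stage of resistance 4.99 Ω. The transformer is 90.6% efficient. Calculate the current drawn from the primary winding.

V_s = 120 × 224/1337 = 20.105 V.
I_s = V_s/R = 20.105/4.99 = 4.0290 A.
P_out = V_s I_s = 20.105 × 4.0290 = 81.002 W.
P_in = P_out/η = 81.002/0.906 = 89.406 W.
I_p = P_in/V_p = 89.406/120 = 0.745 A.

I_p ≈ 0.745 A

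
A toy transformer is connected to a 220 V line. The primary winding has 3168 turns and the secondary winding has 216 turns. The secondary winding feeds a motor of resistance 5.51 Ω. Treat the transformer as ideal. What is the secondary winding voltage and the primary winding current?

V_s ≈ 15.0 V, I_p ≈ 0.186 A

V_s = V_p × N_s/N_p = 220 × 216/3168 = 15.000 V.
I_s = V_s/R = 15.000/5.51 = 2.7223 A.
I_p = I_s × N_s/N_p = 2.7223 × 216/3168 = 0.186 A.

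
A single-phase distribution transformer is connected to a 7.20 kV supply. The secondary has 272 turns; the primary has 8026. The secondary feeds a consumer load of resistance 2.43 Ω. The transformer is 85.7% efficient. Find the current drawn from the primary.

V_s = 7200 × 272/8026 = 244.01 V.
I_s = V_s/R = 244.01/2.43 = 100.41 A.
P_out = V_s I_s = 244.01 × 100.41 = 24502 W.
P_in = P_out/η = 24502/0.857 = 28590 W.
I_p = P_in/V_p = 28590/7200 = 3.97 A.

I_p ≈ 3.97 A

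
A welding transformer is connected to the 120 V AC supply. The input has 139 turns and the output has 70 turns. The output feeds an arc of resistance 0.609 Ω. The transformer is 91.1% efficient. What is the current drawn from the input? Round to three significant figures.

V_out = 120 × 70/139 = 60.432 V.
I_out = V_out/R = 60.432/0.609 = 99.231 A.
P_out = V_out I_out = 60.432 × 99.231 = 5996.7 W.
P_in = P_out/η = 5996.7/0.911 = 6582.5 W.
I_in = P_in/V_in = 6582.5/120 = 54.9 A.

I_in ≈ 54.9 A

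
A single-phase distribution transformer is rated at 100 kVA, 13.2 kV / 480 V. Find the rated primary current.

I_p ≈ 7.58 A

I_p = S/V_p = 100000/13200 = 7.58 A.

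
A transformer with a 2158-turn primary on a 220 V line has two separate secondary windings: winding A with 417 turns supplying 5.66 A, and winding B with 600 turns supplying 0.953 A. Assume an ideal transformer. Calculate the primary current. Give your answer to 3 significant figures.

V_A = 220 × 417/2158 = 42.512 V; V_B = 220 × 600/2158 = 61.168 V.
P_out = V_A I_A + V_B I_B = 42.512×5.66 + 61.168×0.953 = 240.62 + 58.293 = 298.91 W.
Ideal ⇒ P_in = P_out, so I_p = P_out/V_p = 298.91/220 = 1.36 A.

I_p ≈ 1.36 A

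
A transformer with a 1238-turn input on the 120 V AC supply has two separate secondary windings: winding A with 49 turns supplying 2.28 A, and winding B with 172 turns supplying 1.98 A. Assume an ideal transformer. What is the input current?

V_A = 120 × 49/1238 = 4.7496 V; V_B = 120 × 172/1238 = 16.672 V.
P_out = V_A I_A + V_B I_B = 4.7496×2.28 + 16.672×1.98 = 10.829 + 33.011 = 43.840 W.
Ideal ⇒ P_in = P_out, so I_in = P_out/V_in = 43.840/120 = 0.365 A.

I_in ≈ 0.365 A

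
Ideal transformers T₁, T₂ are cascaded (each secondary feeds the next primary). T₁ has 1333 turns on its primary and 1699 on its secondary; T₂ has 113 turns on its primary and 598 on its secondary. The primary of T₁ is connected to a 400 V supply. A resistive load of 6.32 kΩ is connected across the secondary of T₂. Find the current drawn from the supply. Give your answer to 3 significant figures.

Secondary of T₁: V = 400.00 × 1699/1333 = 509.83 V.
Secondary of T₂: V = 509.83 × 598/113 = 2698.0 V.
I_load = 2698.0/6320 = 0.42690 A, so P_out = 2698.0 × 0.42690 = 1151.8 W.
All ideal ⇒ P_in = P_out, so I_supply = 1151.8/400 = 2.88 A.

I_supply ≈ 2.88 A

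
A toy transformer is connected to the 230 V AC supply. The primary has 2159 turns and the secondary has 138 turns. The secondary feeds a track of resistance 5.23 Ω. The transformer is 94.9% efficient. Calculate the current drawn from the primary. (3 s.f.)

I_p ≈ 0.189 A

V_s = 230 × 138/2159 = 14.701 V.
I_s = V_s/R = 14.701/5.23 = 2.8109 A.
P_out = V_s I_s = 14.701 × 2.8109 = 41.324 W.
P_in = P_out/η = 41.324/0.949 = 43.545 W.
I_p = P_in/V_p = 43.545/230 = 0.189 A.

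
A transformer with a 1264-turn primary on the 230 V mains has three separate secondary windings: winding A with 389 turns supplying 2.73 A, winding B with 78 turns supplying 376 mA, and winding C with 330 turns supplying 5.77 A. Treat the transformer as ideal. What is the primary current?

V_A = 230 × 389/1264 = 70.783 V; V_B = 230 × 78/1264 = 14.193 V; V_C = 230 × 330/1264 = 60.047 V.
P_out = V_A I_A + V_B I_B + V_C I_C = 70.783×2.73 + 14.193×0.376 + 60.047×5.77 = 193.24 + 5.3366 + 346.47 = 545.05 W.
Ideal ⇒ P_in = P_out, so I_p = P_out/V_p = 545.05/230 = 2.37 A.

I_p ≈ 2.37 A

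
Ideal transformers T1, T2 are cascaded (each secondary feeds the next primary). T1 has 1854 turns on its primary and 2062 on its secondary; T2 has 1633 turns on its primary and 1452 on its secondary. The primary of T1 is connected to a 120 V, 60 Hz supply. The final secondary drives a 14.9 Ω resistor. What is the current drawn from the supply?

I_supply ≈ 7.88 A

Secondary of T1: V = 120.00 × 2062/1854 = 133.46 V.
Secondary of T2: V = 133.46 × 1452/1633 = 118.67 V.
I_load = 118.67/14.9 = 7.9644 A, so P_out = 118.67 × 7.9644 = 945.14 W.
All ideal ⇒ P_in = P_out, so I_supply = 945.14/120 = 7.88 A.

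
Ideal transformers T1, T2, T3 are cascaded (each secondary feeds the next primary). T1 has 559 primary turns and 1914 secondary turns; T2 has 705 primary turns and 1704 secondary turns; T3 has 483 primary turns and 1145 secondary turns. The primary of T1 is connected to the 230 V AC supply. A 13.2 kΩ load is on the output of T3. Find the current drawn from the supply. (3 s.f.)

I_supply ≈ 6.71 A

After T1: V = 230.00 × 1914/559 = 787.51 V.
After T2: V = 787.51 × 1704/705 = 1903.4 V.
After T3: V = 1903.4 × 1145/483 = 4512.3 V.
I_load = 4512.3/13200 = 0.34184 A, so P_out = 4512.3 × 0.34184 = 1542.5 W.
All ideal ⇒ P_in = P_out, so I_supply = 1542.5/230 = 6.71 A.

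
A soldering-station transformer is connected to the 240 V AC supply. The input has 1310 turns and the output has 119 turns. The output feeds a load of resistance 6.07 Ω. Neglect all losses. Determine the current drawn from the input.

I_in ≈ 0.326 A

V_out = V_in × N_out/N_in = 240 × 119/1310 = 21.802 V.
I_out = V_out/R = 21.802/6.07 = 3.5917 A.
For an ideal transformer I_in N_in = I_out N_out, so I_in = 3.5917 × 119/1310 = 0.326 A.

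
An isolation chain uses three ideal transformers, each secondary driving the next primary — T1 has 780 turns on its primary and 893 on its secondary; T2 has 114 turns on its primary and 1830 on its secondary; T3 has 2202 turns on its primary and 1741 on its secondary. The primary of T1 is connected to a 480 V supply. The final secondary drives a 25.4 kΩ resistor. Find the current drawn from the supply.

I_supply ≈ 3.99 A

Secondary of T1: V = 480.00 × 893/780 = 549.54 V.
Secondary of T2: V = 549.54 × 1830/114 = 8821.5 V.
Secondary of T3: V = 8821.5 × 1741/2202 = 6974.7 V.
I_load = 6974.7/25400 = 0.27459 A, so P_out = 6974.7 × 0.27459 = 1915.2 W.
All ideal ⇒ P_in = P_out, so I_supply = 1915.2/480 = 3.99 A.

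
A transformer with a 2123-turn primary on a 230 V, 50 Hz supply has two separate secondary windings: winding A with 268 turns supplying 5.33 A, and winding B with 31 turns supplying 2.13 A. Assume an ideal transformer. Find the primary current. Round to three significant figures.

I_p ≈ 0.704 A

V_A = 230 × 268/2123 = 29.034 V; V_B = 230 × 31/2123 = 3.3585 V.
P_out = V_A I_A + V_B I_B = 29.034×5.33 + 3.3585×2.13 = 154.75 + 7.1535 = 161.91 W.
Ideal ⇒ P_in = P_out, so I_p = P_out/V_p = 161.91/230 = 0.704 A.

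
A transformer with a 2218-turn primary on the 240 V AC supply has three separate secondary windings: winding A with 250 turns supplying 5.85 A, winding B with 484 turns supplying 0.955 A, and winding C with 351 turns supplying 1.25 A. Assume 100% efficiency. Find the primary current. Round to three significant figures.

V_A = 240 × 250/2218 = 27.051 V; V_B = 240 × 484/2218 = 52.372 V; V_C = 240 × 351/2218 = 37.980 V.
P_out = V_A I_A + V_B I_B + V_C I_C = 27.051×5.85 + 52.372×0.955 + 37.980×1.25 = 158.25 + 50.015 + 47.475 = 255.74 W.
Ideal ⇒ P_in = P_out, so I_p = P_out/V_p = 255.74/240 = 1.07 A.

I_p ≈ 1.07 A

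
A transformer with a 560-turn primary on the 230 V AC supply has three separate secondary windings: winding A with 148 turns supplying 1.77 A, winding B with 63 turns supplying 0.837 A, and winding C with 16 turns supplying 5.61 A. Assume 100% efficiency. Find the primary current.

I_p ≈ 0.722 A

V_A = 230 × 148/560 = 60.786 V; V_B = 230 × 63/560 = 25.875 V; V_C = 230 × 16/560 = 6.5714 V.
P_out = V_A I_A + V_B I_B + V_C I_C = 60.786×1.77 + 25.875×0.837 + 6.5714×5.61 = 107.59 + 21.657 + 36.866 = 166.11 W.
Ideal ⇒ P_in = P_out, so I_p = P_out/V_p = 166.11/230 = 0.722 A.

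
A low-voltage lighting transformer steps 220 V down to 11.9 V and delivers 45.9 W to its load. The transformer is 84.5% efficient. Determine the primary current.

I_p ≈ 0.247 A

P_in = P_out/η = 45.9/0.845 = 54.320 W.
I_p = P_in/V_p = 54.320/220 = 0.247 A.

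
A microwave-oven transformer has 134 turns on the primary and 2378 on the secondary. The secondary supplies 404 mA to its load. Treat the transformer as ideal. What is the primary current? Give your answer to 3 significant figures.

For an ideal transformer I_p/I_s = N_s/N_p, so I_p = 0.404 × 2378/134 = 7.17 A.

I_p ≈ 7.17 A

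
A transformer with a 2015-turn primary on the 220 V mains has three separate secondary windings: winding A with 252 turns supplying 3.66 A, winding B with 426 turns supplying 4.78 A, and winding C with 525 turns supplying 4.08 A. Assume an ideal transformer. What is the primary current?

V_A = 220 × 252/2015 = 27.514 V; V_B = 220 × 426/2015 = 46.511 V; V_C = 220 × 525/2015 = 57.320 V.
P_out = V_A I_A + V_B I_B + V_C I_C = 27.514×3.66 + 46.511×4.78 + 57.320×4.08 = 100.70 + 222.32 + 233.87 = 556.89 W.
Ideal ⇒ P_in = P_out, so I_p = P_out/V_p = 556.89/220 = 2.53 A.

I_p ≈ 2.53 A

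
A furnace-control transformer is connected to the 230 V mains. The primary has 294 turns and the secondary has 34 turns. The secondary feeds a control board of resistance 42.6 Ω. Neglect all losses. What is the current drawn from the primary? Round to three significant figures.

I_p ≈ 0.0722 A

V_s = V_p × N_s/N_p = 230 × 34/294 = 26.599 V.
I_s = V_s/R = 26.599/42.6 = 0.62438 A.
For an ideal transformer I_p N_p = I_s N_s, so I_p = 0.62438 × 34/294 = 0.0722 A.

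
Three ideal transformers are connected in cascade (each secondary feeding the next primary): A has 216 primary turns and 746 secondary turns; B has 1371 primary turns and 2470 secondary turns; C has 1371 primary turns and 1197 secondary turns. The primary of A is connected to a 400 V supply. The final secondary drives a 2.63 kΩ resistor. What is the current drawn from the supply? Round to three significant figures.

After A: V = 400.00 × 746/216 = 1381.5 V.
After B: V = 1381.5 × 2470/1371 = 2488.9 V.
After C: V = 2488.9 × 1197/1371 = 2173.0 V.
I_load = 2173.0/2630 = 0.82624 A, so P_out = 2173.0 × 0.82624 = 1795.4 W.
All ideal ⇒ P_in = P_out, so I_supply = 1795.4/400 = 4.49 A.

I_supply ≈ 4.49 A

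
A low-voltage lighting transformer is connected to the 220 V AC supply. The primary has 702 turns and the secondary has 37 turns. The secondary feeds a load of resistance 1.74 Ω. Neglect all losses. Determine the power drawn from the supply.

P ≈ 77.3 W

V_s = V_p × N_s/N_p = 220 × 37/702 = 11.595 V.
I_s = V_s/R = 11.595/1.74 = 6.6640 A.
I_p = I_s × N_s/N_p = 6.6640 × 37/702 = 0.35124 A.
P = V_p I_p = 220 × 0.35124 = 77.3 W.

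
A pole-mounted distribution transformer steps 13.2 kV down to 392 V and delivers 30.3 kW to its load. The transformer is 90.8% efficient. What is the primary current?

I_p ≈ 2.53 A

P_in = P_out/η = 30300/0.908 = 33370 W.
I_p = P_in/V_p = 33370/13200 = 2.53 A.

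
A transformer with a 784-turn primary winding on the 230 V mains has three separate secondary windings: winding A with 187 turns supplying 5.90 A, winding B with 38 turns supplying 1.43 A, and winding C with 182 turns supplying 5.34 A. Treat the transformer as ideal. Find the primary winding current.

V_A = 230 × 187/784 = 54.860 V; V_B = 230 × 38/784 = 11.148 V; V_C = 230 × 182/784 = 53.393 V.
P_out = V_A I_A + V_B I_B + V_C I_C = 54.860×5.90 + 11.148×1.43 + 53.393×5.34 = 323.67 + 15.942 + 285.12 = 624.73 W.
Ideal ⇒ P_in = P_out, so I_p = P_out/V_p = 624.73/230 = 2.72 A.

I_p ≈ 2.72 A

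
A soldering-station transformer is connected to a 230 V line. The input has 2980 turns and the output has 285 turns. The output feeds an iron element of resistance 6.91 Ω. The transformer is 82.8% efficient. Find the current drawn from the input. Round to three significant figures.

I_in ≈ 0.368 A

V_out = 230 × 285/2980 = 21.997 V.
I_out = V_out/R = 21.997/6.91 = 3.1833 A.
P_out = V_out I_out = 21.997 × 3.1833 = 70.022 W.
P_in = P_out/η = 70.022/0.828 = 84.568 W.
I_in = P_in/V_in = 84.568/230 = 0.368 A.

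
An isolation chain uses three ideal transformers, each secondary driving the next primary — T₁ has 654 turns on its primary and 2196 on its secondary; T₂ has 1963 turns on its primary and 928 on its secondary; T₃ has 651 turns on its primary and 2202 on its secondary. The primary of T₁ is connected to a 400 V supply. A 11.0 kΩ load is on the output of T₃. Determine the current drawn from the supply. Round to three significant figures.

Secondary of T₁: V = 400.00 × 2196/654 = 1343.1 V.
Secondary of T₂: V = 1343.1 × 928/1963 = 634.95 V.
Secondary of T₃: V = 634.95 × 2202/651 = 2147.7 V.
I_load = 2147.7/11000 = 0.19525 A, so P_out = 2147.7 × 0.19525 = 419.34 W.
All ideal ⇒ P_in = P_out, so I_supply = 419.34/400 = 1.05 A.

I_supply ≈ 1.05 A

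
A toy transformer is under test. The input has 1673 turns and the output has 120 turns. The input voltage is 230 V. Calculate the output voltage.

V_out ≈ 16.5 V

V_out/V_in = N_out/N_in, so V_out = 230 × 120/1673 = 16.5 V.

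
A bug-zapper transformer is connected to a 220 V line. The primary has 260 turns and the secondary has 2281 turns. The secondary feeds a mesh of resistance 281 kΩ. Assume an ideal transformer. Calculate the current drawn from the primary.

V_s = V_p × N_s/N_p = 220 × 2281/260 = 1930.1 V.
I_s = V_s/R = 1930.1/281000 = 0.0068686 A.
For an ideal transformer I_p N_p = I_s N_s, so I_p = 0.0068686 × 2281/260 = 0.0603 A.

I_p ≈ 0.0603 A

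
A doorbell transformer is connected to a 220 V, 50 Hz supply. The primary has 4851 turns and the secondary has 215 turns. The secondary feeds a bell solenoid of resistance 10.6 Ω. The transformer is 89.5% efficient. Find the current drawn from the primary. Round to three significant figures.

V_s = 220 × 215/4851 = 9.7506 V.
I_s = V_s/R = 9.7506/10.6 = 0.91986 A.
P_out = V_s I_s = 9.7506 × 0.91986 = 8.9692 W.
P_in = P_out/η = 8.9692/0.895 = 10.021 W.
I_p = P_in/V_p = 10.021/220 = 0.0456 A.

I_p ≈ 0.0456 A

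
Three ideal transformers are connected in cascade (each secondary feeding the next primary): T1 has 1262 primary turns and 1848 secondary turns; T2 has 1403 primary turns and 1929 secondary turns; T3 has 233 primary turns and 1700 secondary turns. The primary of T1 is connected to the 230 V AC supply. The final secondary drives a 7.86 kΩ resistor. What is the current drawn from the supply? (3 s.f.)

I_supply ≈ 6.31 A

After T1: V = 230.00 × 1848/1262 = 336.80 V.
After T2: V = 336.80 × 1929/1403 = 463.07 V.
After T3: V = 463.07 × 1700/233 = 3378.6 V.
I_load = 3378.6/7860 = 0.42985 A, so P_out = 3378.6 × 0.42985 = 1452.3 W.
All ideal ⇒ P_in = P_out, so I_supply = 1452.3/230 = 6.31 A.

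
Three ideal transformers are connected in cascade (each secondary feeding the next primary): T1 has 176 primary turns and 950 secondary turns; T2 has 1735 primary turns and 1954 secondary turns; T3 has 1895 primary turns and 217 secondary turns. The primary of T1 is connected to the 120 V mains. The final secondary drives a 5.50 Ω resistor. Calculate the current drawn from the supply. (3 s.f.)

After T1: V = 120.00 × 950/176 = 647.73 V.
After T2: V = 647.73 × 1954/1735 = 729.49 V.
After T3: V = 729.49 × 217/1895 = 83.535 V.
I_load = 83.535/5.50 = 15.188 A, so P_out = 83.535 × 15.188 = 1268.7 W.
All ideal ⇒ P_in = P_out, so I_supply = 1268.7/120 = 10.6 A.

I_supply ≈ 10.6 A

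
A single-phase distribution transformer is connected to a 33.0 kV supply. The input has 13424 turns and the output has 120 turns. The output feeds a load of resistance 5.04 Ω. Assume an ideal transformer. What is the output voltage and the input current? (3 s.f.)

V_out ≈ 295 V, I_in ≈ 0.523 A

V_out = V_in × N_out/N_in = 33000 × 120/13424 = 294.99 V.
I_out = V_out/R = 294.99/5.04 = 58.531 A.
I_in = I_out × N_out/N_in = 58.531 × 120/13424 = 0.523 A.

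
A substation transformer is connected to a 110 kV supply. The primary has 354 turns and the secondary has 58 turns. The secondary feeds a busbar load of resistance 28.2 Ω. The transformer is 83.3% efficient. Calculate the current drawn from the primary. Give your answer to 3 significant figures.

I_p ≈ 126 A

V_s = 110000 × 58/354 = 18023 V.
I_s = V_s/R = 18023/28.2 = 639.10 A.
P_out = V_s I_s = 18023 × 639.10 = 1.1518×10^7 W.
P_in = P_out/η = 1.1518×10^7/0.833 = 1.3827×10^7 W.
I_p = P_in/V_p = 1.3827×10^7/110000 = 126 A.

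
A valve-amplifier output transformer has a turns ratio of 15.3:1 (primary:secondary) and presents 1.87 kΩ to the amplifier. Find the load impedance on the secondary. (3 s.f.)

Z_s = Z_p/(N_p/N_s)² = 1870/15.3² = 7.99 Ω.

Z_s ≈ 7.99 Ω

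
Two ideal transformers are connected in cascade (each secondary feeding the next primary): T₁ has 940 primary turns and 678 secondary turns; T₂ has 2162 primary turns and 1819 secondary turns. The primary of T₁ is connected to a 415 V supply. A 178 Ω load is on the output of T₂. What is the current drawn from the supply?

I_supply ≈ 0.859 A

Secondary of T₁: V = 415.00 × 678/940 = 299.33 V.
Secondary of T₂: V = 299.33 × 1819/2162 = 251.84 V.
I_load = 251.84/178 = 1.4148 A, so P_out = 251.84 × 1.4148 = 356.31 W.
All ideal ⇒ P_in = P_out, so I_supply = 356.31/415 = 0.859 A.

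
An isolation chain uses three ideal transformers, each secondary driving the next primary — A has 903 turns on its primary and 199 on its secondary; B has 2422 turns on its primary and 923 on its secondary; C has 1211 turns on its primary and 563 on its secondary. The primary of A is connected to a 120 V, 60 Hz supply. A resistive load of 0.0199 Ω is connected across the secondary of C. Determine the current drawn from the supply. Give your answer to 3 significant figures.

Secondary of A: V = 120.00 × 199/903 = 26.445 V.
Secondary of B: V = 26.445 × 923/2422 = 10.078 V.
Secondary of C: V = 10.078 × 563/1211 = 4.6853 V.
I_load = 4.6853/0.0199 = 235.44 A, so P_out = 4.6853 × 235.44 = 1103.1 W.
All ideal ⇒ P_in = P_out, so I_supply = 1103.1/120 = 9.19 A.

I_supply ≈ 9.19 A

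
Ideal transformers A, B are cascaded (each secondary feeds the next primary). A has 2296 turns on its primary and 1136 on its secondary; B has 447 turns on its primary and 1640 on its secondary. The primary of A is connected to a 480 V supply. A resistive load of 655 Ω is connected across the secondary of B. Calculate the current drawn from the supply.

After A: V = 480.00 × 1136/2296 = 237.49 V.
After B: V = 237.49 × 1640/447 = 871.33 V.
I_load = 871.33/655 = 1.3303 A, so P_out = 871.33 × 1.3303 = 1159.1 W.
All ideal ⇒ P_in = P_out, so I_supply = 1159.1/480 = 2.41 A.

I_supply ≈ 2.41 A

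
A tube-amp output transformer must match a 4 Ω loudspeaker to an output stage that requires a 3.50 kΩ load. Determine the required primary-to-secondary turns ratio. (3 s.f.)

Z_p/Z_s = (N_p/N_s)², so N_p/N_s = √(3500/4) = √875 = 29.6.

N_p/N_s ≈ 29.6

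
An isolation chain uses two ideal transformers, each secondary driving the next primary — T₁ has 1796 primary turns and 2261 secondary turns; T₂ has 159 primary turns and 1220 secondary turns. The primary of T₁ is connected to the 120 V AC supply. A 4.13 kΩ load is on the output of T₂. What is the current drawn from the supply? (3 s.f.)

I_supply ≈ 2.71 A

Secondary of T₁: V = 120.00 × 2261/1796 = 151.07 V.
Secondary of T₂: V = 151.07 × 1220/159 = 1159.1 V.
I_load = 1159.1/4130 = 0.28066 A, so P_out = 1159.1 × 0.28066 = 325.33 W.
All ideal ⇒ P_in = P_out, so I_supply = 325.33/120 = 2.71 A.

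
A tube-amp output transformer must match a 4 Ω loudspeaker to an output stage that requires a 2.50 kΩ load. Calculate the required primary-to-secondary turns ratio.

Z_p/Z_s = (N_p/N_s)², so N_p/N_s = √(2500/4) = √625 = 25.0.

N_p/N_s ≈ 25.0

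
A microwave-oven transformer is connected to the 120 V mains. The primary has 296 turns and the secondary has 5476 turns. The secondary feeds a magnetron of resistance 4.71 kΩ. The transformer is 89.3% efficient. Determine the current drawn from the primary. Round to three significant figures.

I_p ≈ 9.76 A

V_s = 120 × 5476/296 = 2220.0 V.
I_s = V_s/R = 2220.0/4710 = 0.47134 A.
P_out = V_s I_s = 2220.0 × 0.47134 = 1046.4 W.
P_in = P_out/η = 1046.4/0.893 = 1171.7 W.
I_p = P_in/V_p = 1171.7/120 = 9.76 A.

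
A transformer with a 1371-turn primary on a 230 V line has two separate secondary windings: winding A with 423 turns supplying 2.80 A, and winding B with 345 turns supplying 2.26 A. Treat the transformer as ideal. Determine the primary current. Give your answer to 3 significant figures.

V_A = 230 × 423/1371 = 70.963 V; V_B = 230 × 345/1371 = 57.877 V.
P_out = V_A I_A + V_B I_B = 70.963×2.80 + 57.877×2.26 = 198.70 + 130.80 = 329.50 W.
Ideal ⇒ P_in = P_out, so I_p = P_out/V_p = 329.50/230 = 1.43 A.

I_p ≈ 1.43 A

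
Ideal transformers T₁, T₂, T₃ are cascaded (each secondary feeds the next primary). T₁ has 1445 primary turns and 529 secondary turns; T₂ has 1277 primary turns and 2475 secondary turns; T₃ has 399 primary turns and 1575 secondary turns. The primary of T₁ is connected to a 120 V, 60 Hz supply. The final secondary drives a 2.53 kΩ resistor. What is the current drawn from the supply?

I_supply ≈ 0.372 A

After T₁: V = 120.00 × 529/1445 = 43.931 V.
After T₂: V = 43.931 × 2475/1277 = 85.144 V.
After T₃: V = 85.144 × 1575/399 = 336.09 V.
I_load = 336.09/2530 = 0.13284 A, so P_out = 336.09 × 0.13284 = 44.648 W.
All ideal ⇒ P_in = P_out, so I_supply = 44.648/120 = 0.372 A.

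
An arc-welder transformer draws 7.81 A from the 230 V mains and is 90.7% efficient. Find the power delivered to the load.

P_in = V_p I_p = 230 × 7.81 = 1796.3 W.
P_out = η P_in = 0.907 × 1796.3 = 1630 W.

P_out ≈ 1630 W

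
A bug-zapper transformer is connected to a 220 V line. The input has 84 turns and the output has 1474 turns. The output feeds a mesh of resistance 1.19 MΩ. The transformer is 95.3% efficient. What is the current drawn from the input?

V_out = 220 × 1474/84 = 3860.5 V.
I_out = V_out/R = 3860.5/(1.19×10^6) = 0.0032441 A.
P_out = V_out I_out = 3860.5 × 0.0032441 = 12.524 W.
P_in = P_out/η = 12.524/0.953 = 13.141 W.
I_in = P_in/V_in = 13.141/220 = 0.0597 A.

I_in ≈ 0.0597 A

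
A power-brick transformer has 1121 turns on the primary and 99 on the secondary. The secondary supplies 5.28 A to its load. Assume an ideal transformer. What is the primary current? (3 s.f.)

For an ideal transformer I_p/I_s = N_s/N_p, so I_p = 5.28 × 99/1121 = 0.466 A.

I_p ≈ 0.466 A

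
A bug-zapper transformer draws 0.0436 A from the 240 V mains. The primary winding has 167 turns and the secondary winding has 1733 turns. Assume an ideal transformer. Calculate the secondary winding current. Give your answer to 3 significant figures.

I_s/I_p = N_p/N_s, so I_s = 0.0436 × 167/1733 = 0.00420 A.

I_s ≈ 0.00420 A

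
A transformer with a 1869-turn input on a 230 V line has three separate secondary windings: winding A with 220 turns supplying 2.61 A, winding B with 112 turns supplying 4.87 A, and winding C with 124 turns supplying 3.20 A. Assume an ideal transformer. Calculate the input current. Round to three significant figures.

V_A = 230 × 220/1869 = 27.073 V; V_B = 230 × 112/1869 = 13.783 V; V_C = 230 × 124/1869 = 15.259 V.
P_out = V_A I_A + V_B I_B + V_C I_C = 27.073×2.61 + 13.783×4.87 + 15.259×3.20 = 70.661 + 67.122 + 48.830 = 186.61 W.
Ideal ⇒ P_in = P_out, so I_in = P_out/V_in = 186.61/230 = 0.811 A.

I_in ≈ 0.811 A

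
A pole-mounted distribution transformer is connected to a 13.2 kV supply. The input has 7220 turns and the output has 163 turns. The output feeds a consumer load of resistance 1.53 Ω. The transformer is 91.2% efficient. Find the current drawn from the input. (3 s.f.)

I_in ≈ 4.82 A

V_out = 13200 × 163/7220 = 298.01 V.
I_out = V_out/R = 298.01/1.53 = 194.77 A.
P_out = V_out I_out = 298.01 × 194.77 = 58044 W.
P_in = P_out/η = 58044/0.912 = 63645 W.
I_in = P_in/V_in = 63645/13200 = 4.82 A.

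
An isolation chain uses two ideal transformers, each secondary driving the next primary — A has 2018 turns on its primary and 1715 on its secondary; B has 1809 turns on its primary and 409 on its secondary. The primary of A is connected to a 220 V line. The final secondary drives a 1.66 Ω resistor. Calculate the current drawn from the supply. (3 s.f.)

Secondary of A: V = 220.00 × 1715/2018 = 186.97 V.
Secondary of B: V = 186.97 × 409/1809 = 42.272 V.
I_load = 42.272/1.66 = 25.465 A, so P_out = 42.272 × 25.465 = 1076.4 W.
All ideal ⇒ P_in = P_out, so I_supply = 1076.4/220 = 4.89 A.

I_supply ≈ 4.89 A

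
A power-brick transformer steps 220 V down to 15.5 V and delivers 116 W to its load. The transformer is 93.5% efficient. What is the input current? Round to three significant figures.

I_in ≈ 0.564 A

P_in = P_out/η = 116/0.935 = 124.06 W.
I_in = P_in/V_in = 124.06/220 = 0.564 A.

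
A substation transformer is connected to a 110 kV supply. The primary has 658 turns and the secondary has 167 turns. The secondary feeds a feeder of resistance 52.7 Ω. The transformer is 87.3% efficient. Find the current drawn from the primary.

I_p ≈ 154 A

V_s = 110000 × 167/658 = 27918 V.
I_s = V_s/R = 27918/52.7 = 529.75 A.
P_out = V_s I_s = 27918 × 529.75 = 1.4790×10^7 W.
P_in = P_out/η = 1.4790×10^7/0.873 = 1.6941×10^7 W.
I_p = P_in/V_p = 1.6941×10^7/110000 = 154 A.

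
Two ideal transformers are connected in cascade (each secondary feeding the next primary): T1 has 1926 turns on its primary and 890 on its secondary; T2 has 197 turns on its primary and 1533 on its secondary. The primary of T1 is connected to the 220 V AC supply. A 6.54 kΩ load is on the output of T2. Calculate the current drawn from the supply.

I_supply ≈ 0.435 A

Secondary of T1: V = 220.00 × 890/1926 = 101.66 V.
Secondary of T2: V = 101.66 × 1533/197 = 791.10 V.
I_load = 791.10/6540 = 0.12096 A, so P_out = 791.10 × 0.12096 = 95.694 W.
All ideal ⇒ P_in = P_out, so I_supply = 95.694/220 = 0.435 A.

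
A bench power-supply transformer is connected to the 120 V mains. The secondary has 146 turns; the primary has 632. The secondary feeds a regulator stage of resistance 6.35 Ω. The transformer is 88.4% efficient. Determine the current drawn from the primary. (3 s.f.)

I_p ≈ 1.14 A

V_s = 120 × 146/632 = 27.722 V.
I_s = V_s/R = 27.722/6.35 = 4.3656 A.
P_out = V_s I_s = 27.722 × 4.3656 = 121.02 W.
P_in = P_out/η = 121.02/0.884 = 136.90 W.
I_p = P_in/V_p = 136.90/120 = 1.14 A.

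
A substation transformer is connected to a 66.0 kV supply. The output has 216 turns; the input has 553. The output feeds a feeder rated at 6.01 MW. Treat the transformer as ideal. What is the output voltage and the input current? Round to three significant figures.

V_out ≈ 25800 V, I_in ≈ 91.1 A

V_out = V_in × N_out/N_in = 66000 × 216/553 = 25779 V.
I_out = P/V_out = 6.01×10^6/25779 = 233.13 A.
I_in = I_out × N_out/N_in = 233.13 × 216/553 = 91.1 A.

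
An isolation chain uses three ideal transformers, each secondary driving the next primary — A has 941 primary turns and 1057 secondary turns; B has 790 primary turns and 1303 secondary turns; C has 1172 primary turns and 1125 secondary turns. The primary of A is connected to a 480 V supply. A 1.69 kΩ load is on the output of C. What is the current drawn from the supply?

After A: V = 480.00 × 1057/941 = 539.17 V.
After B: V = 539.17 × 1303/790 = 889.29 V.
After C: V = 889.29 × 1125/1172 = 853.63 V.
I_load = 853.63/1690 = 0.50511 A, so P_out = 853.63 × 0.50511 = 431.17 W.
All ideal ⇒ P_in = P_out, so I_supply = 431.17/480 = 0.898 A.

I_supply ≈ 0.898 A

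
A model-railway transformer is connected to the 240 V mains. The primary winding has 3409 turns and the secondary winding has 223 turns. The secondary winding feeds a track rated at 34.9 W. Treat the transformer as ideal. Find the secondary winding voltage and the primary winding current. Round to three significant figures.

V_s ≈ 15.7 V, I_p ≈ 0.145 A

V_s = V_p × N_s/N_p = 240 × 223/3409 = 15.700 V.
I_s = P/V_s = 34.9/15.700 = 2.2230 A.
I_p = I_s × N_s/N_p = 2.2230 × 223/3409 = 0.145 A.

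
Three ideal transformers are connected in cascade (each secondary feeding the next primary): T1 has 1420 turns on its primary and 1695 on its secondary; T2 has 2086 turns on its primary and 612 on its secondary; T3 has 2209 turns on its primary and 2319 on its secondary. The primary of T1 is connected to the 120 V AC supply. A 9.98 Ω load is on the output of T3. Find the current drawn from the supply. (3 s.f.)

Secondary of T1: V = 120.00 × 1695/1420 = 143.24 V.
Secondary of T2: V = 143.24 × 612/2086 = 42.024 V.
Secondary of T3: V = 42.024 × 2319/2209 = 44.117 V.
I_load = 44.117/9.98 = 4.4205 A, so P_out = 44.117 × 4.4205 = 195.02 W.
All ideal ⇒ P_in = P_out, so I_supply = 195.02/120 = 1.63 A.

I_supply ≈ 1.63 A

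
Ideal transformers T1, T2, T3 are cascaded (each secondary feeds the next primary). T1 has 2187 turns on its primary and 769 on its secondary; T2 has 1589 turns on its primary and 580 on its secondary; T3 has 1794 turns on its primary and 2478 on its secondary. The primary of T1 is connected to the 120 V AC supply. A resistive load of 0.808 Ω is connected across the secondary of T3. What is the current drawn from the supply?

After T1: V = 120.00 × 769/2187 = 42.195 V.
After T2: V = 42.195 × 580/1589 = 15.401 V.
After T3: V = 15.401 × 2478/1794 = 21.274 V.
I_load = 21.274/0.808 = 26.329 A, so P_out = 21.274 × 26.329 = 560.11 W.
All ideal ⇒ P_in = P_out, so I_supply = 560.11/120 = 4.67 A.

I_supply ≈ 4.67 A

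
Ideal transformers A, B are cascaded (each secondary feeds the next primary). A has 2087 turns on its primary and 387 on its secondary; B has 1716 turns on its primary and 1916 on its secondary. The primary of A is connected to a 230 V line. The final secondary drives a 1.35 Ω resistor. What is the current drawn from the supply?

After A: V = 230.00 × 387/2087 = 42.650 V.
After B: V = 42.650 × 1916/1716 = 47.621 V.
I_load = 47.621/1.35 = 35.274 A, so P_out = 47.621 × 35.274 = 1679.8 W.
All ideal ⇒ P_in = P_out, so I_supply = 1679.8/230 = 7.30 A.

I_supply ≈ 7.30 A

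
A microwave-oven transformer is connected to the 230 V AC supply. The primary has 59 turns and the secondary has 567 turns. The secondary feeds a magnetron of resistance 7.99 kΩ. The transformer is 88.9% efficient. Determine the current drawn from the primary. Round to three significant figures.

I_p ≈ 2.99 A

V_s = 230 × 567/59 = 2210.3 V.
I_s = V_s/R = 2210.3/7990 = 0.27664 A.
P_out = V_s I_s = 2210.3 × 0.27664 = 611.46 W.
P_in = P_out/η = 611.46/0.889 = 687.81 W.
I_p = P_in/V_p = 687.81/230 = 2.99 A.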